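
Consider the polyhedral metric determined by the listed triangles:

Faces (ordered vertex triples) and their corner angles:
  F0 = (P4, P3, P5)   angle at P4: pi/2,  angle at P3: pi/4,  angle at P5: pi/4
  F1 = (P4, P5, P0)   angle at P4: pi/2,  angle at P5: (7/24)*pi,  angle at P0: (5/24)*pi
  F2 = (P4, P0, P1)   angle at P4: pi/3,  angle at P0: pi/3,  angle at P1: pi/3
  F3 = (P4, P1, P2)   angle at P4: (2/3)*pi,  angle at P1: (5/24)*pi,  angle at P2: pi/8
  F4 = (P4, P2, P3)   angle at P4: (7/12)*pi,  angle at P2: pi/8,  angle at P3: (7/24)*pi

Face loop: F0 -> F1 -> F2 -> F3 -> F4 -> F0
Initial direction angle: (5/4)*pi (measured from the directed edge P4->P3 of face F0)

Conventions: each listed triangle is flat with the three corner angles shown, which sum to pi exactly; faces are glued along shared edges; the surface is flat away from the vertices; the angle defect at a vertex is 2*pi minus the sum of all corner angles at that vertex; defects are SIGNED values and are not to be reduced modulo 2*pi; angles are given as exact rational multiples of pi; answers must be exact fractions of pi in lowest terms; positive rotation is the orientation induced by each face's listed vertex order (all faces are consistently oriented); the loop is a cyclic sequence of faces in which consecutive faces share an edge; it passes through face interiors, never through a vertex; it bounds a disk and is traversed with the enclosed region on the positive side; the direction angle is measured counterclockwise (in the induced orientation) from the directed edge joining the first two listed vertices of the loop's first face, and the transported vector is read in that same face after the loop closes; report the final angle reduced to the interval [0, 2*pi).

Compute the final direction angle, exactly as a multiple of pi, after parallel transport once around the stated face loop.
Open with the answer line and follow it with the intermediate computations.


Answer: final direction angle = (2/3)*pi

enclosed vertex P4: corner angles sum to (31/12)*pi, defect = 2*pi - (31/12)*pi = (-7/12)*pi
holonomy = initial angle + sum of enclosed defects (mod 2*pi), positive in the induced orientation
final angle = (5/4)*pi - (7/12)*pi = (2/3)*pi (mod 2*pi)


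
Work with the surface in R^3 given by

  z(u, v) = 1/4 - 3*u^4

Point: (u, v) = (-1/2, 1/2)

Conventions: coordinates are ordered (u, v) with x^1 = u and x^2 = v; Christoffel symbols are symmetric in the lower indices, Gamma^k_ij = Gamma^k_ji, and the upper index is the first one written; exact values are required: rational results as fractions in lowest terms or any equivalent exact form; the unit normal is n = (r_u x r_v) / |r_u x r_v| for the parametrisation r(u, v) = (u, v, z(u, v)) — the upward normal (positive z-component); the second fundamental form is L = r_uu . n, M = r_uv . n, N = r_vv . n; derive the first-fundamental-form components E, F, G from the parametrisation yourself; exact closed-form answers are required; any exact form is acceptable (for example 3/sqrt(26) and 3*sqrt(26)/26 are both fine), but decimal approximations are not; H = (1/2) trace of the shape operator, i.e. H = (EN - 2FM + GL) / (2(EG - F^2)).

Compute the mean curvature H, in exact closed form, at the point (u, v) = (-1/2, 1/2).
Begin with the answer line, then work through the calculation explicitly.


Answer: H = -36*sqrt(13)/169

z_u = 3/2, z_v = 0, z_uu = -9, z_uv = 0, z_vv = 0
E = 13/4, F = 0, G = 1; answer radicand W^2 = 13/4
unnormalised second-form numerators: l = -9, m = 0, n = 0; L = l/sqrt(13/4), and similarly M = m/sqrt(W^2), N = n/sqrt(W^2)
H = (E*n - 2*F*m + G*l) / (2*(EG - F^2)*sqrt(W^2)); E*n - 2*F*m + G*l = -9, EG - F^2 = 13/4, so H = (-18/13)/sqrt(13/4)


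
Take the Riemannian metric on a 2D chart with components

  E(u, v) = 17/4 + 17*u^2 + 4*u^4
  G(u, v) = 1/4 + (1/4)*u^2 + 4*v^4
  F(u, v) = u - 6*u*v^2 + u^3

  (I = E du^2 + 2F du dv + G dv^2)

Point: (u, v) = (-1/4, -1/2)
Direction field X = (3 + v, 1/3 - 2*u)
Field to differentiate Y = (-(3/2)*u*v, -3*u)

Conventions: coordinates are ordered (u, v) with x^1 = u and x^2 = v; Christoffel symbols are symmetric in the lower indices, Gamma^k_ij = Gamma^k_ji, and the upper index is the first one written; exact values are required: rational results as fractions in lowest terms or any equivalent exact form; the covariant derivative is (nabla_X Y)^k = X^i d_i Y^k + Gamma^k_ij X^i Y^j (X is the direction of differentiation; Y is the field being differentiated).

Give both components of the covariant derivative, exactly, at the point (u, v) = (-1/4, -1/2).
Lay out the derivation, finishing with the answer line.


E = 341/64, F = 7/64, G = 33/64 at the point
E_u = -35/4, E_v = 0, F_u = -5/16, F_v = -3/2, G_u = -1/8, G_v = -2
EG - F^2 = 2801/1024;  g^inv = (1024/2801) * [[33/64, -7/64], [-7/64, 341/64]]
first-kind symbols [ij,l] = (1/2)(d_i g_jl + d_j g_il - d_l g_ij): [uu,u] = E_u/2 = -35/8, [uu,v] = F_u - E_v/2 = -5/16, [uv,u] = E_v/2 = 0, [uv,v] = G_u/2 = -1/16, [vv,u] = F_v - G_u/2 = -23/16, [vv,v] = G_v/2 = -1
Gamma^u_ij = (G*[ij,u] - F*[ij,v])/(EG - F^2), Gamma^v_ij = (E*[ij,v] - F*[ij,u])/(EG - F^2)
Gamma_uuu = -2275/2801, Gamma_uuv = 7/2801, Gamma_uvv = -647/2801, Gamma_vuu = -1215/2801, Gamma_vuv = -341/2801, Gamma_vvv = -5295/2801
X = (5/2, 5/6), Y = (-3/16, 3/4) at the point

Answer: (nabla_X Y)^u = 27205/11204, (nabla_X Y)^v = -389335/44816


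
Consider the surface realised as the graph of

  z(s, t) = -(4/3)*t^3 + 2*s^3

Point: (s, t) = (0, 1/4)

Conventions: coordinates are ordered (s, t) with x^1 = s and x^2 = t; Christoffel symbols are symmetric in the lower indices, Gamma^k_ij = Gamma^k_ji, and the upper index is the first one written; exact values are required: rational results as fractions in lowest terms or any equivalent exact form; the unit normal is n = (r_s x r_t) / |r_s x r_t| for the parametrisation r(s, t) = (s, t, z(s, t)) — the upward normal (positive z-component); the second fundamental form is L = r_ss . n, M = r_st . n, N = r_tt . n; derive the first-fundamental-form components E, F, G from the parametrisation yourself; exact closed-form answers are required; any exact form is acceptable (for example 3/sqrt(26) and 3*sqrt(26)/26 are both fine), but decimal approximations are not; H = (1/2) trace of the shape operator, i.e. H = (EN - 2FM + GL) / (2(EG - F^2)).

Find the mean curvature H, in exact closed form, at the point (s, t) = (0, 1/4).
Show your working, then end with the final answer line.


z_s = 0, z_t = -1/4, z_ss = 0, z_st = 0, z_tt = -2
E = 1, F = 0, G = 17/16; answer radicand W^2 = 17/16
unnormalised second-form numerators: l = 0, m = 0, n = -2; L = l/sqrt(17/16), and similarly M = m/sqrt(W^2), N = n/sqrt(W^2)
H = (E*n - 2*F*m + G*l) / (2*(EG - F^2)*sqrt(W^2)); E*n - 2*F*m + G*l = -2, EG - F^2 = 17/16, so H = (-16/17)/sqrt(17/16)

Answer: H = -64*sqrt(17)/289


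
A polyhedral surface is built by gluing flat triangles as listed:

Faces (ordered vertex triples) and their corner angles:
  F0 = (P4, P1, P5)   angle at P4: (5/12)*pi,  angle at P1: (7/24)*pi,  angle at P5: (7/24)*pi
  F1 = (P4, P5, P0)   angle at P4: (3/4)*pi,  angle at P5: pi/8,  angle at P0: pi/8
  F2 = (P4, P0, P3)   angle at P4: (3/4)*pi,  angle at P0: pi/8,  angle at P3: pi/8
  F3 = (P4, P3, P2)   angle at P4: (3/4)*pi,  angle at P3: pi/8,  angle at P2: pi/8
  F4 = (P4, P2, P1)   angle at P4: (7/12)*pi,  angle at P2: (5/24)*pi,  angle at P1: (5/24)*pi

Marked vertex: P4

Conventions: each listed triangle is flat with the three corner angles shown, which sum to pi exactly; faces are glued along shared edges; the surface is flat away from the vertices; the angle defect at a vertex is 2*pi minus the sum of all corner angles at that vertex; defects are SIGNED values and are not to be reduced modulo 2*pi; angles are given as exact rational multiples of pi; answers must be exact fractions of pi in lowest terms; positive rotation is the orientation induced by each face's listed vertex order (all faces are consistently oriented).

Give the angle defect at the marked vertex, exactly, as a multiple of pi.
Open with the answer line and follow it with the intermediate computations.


Answer: defect(P4) = (-5/4)*pi

Sum of corner angles at P4: (13/4)*pi
defect = 2*pi - (13/4)*pi


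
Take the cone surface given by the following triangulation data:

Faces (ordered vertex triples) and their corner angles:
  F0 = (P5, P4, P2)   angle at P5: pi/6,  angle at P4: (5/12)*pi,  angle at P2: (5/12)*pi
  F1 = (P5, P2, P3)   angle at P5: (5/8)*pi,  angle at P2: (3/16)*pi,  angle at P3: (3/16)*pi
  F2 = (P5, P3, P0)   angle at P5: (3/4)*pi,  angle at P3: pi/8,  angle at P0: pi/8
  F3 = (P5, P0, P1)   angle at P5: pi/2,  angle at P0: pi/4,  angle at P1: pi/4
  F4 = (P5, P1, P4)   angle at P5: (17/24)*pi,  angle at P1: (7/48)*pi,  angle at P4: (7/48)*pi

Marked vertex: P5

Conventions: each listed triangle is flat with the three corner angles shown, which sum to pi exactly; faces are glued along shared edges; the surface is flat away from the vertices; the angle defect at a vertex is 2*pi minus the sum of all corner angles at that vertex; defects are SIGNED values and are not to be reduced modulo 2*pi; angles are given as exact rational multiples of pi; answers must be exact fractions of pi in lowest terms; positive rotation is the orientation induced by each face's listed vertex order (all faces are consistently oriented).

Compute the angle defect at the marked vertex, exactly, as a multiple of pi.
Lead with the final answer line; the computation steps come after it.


Answer: defect(P5) = (-3/4)*pi

Sum of corner angles at P5: (11/4)*pi
defect = 2*pi - (11/4)*pi


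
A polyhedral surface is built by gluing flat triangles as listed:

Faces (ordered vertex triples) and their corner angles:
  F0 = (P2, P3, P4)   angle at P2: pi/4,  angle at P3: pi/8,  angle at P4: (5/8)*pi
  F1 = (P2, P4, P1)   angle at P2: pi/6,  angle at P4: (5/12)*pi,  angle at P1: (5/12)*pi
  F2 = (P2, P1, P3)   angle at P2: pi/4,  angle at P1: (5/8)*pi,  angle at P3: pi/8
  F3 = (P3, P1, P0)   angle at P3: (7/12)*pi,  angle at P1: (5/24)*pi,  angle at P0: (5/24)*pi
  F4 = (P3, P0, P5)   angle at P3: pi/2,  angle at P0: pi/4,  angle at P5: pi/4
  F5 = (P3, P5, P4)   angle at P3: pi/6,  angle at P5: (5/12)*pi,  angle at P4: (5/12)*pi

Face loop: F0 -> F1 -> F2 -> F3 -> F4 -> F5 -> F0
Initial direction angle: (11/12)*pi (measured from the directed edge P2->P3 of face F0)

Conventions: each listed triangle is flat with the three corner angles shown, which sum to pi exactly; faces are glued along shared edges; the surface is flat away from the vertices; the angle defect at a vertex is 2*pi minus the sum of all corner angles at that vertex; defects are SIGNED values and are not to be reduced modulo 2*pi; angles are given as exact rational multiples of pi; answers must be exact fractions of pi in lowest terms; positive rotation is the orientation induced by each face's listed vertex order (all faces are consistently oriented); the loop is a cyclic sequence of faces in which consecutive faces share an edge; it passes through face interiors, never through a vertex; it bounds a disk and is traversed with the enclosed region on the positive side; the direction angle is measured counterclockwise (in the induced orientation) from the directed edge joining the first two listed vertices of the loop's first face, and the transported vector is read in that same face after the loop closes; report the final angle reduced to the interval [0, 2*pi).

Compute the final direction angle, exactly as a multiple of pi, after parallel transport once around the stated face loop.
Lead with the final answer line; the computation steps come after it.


Answer: final direction angle = (3/4)*pi

enclosed vertex P2: corner angles sum to (2/3)*pi, defect = 2*pi - (2/3)*pi = (4/3)*pi
enclosed vertex P3: corner angles sum to (3/2)*pi, defect = 2*pi - (3/2)*pi = pi/2
the rotation equals the total enclosed defect, so the final angle is initial + defects (mod 2*pi)
final angle = (11/12)*pi + (11/6)*pi = (3/4)*pi (mod 2*pi)


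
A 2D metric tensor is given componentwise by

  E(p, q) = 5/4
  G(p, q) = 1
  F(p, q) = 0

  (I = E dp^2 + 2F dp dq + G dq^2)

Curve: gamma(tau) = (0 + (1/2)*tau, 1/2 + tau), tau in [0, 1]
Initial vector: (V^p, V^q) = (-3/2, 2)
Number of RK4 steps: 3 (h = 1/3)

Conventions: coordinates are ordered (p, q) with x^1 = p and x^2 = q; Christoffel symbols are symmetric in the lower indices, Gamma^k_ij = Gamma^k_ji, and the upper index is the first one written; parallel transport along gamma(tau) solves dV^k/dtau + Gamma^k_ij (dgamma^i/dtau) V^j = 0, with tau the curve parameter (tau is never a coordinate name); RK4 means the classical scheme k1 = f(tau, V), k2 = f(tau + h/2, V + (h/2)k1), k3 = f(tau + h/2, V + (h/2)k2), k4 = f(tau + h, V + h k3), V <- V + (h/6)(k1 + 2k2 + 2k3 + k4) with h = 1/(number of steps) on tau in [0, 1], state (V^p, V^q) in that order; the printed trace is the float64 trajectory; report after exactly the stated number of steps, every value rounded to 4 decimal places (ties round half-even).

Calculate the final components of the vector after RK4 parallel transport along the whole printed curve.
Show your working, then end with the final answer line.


gamma'(tau) = (1/2, 1); f(tau, V)^k = -Gamma^k_ij(gamma(tau)) gamma'^i(tau) V^j; h = 1/3; intermediate values shown to 6 dp
curve data and Christoffel symbols at the stage parameters:
  tau = 0.000000: gamma = (0.000000, 0.500000), gamma' = (0.500000, 1.000000); Gamma_ppp = 0.000000, Gamma_ppq = 0.000000, Gamma_pqq = 0.000000, Gamma_qpp = 0.000000, Gamma_qpq = 0.000000, Gamma_qqq = 0.000000
  tau = 0.166667: gamma = (0.083333, 0.666667), gamma' = (0.500000, 1.000000); Gamma_ppp = 0.000000, Gamma_ppq = 0.000000, Gamma_pqq = 0.000000, Gamma_qpp = 0.000000, Gamma_qpq = 0.000000, Gamma_qqq = 0.000000
  tau = 0.333333: gamma = (0.166667, 0.833333), gamma' = (0.500000, 1.000000); Gamma_ppp = 0.000000, Gamma_ppq = 0.000000, Gamma_pqq = 0.000000, Gamma_qpp = 0.000000, Gamma_qpq = 0.000000, Gamma_qqq = 0.000000
  tau = 0.500000: gamma = (0.250000, 1.000000), gamma' = (0.500000, 1.000000); Gamma_ppp = 0.000000, Gamma_ppq = 0.000000, Gamma_pqq = 0.000000, Gamma_qpp = 0.000000, Gamma_qpq = 0.000000, Gamma_qqq = 0.000000
  tau = 0.666667: gamma = (0.333333, 1.166667), gamma' = (0.500000, 1.000000); Gamma_ppp = 0.000000, Gamma_ppq = 0.000000, Gamma_pqq = 0.000000, Gamma_qpp = 0.000000, Gamma_qpq = 0.000000, Gamma_qqq = 0.000000
  tau = 0.833333: gamma = (0.416667, 1.333333), gamma' = (0.500000, 1.000000); Gamma_ppp = 0.000000, Gamma_ppq = 0.000000, Gamma_pqq = 0.000000, Gamma_qpp = 0.000000, Gamma_qpq = 0.000000, Gamma_qqq = 0.000000
  tau = 1.000000: gamma = (0.500000, 1.500000), gamma' = (0.500000, 1.000000); Gamma_ppp = 0.000000, Gamma_ppq = 0.000000, Gamma_pqq = 0.000000, Gamma_qpp = 0.000000, Gamma_qpq = 0.000000, Gamma_qqq = 0.000000
step 0: V^p = -1.5000, V^q = 2.0000
step 1: k1 = (0.000000, 0.000000), k2 = (0.000000, 0.000000), k3 = (0.000000, 0.000000), k4 = (0.000000, 0.000000); V <- V + (h/6)(k1 + 2k2 + 2k3 + k4): V^p = -1.5000, V^q = 2.0000
step 2: k1 = (0.000000, 0.000000), k2 = (0.000000, 0.000000), k3 = (0.000000, 0.000000), k4 = (0.000000, 0.000000); V <- V + (h/6)(k1 + 2k2 + 2k3 + k4): V^p = -1.5000, V^q = 2.0000
step 3: k1 = (0.000000, 0.000000), k2 = (0.000000, 0.000000), k3 = (0.000000, 0.000000), k4 = (0.000000, 0.000000); V <- V + (h/6)(k1 + 2k2 + 2k3 + k4): V^p = -1.5000, V^q = 2.0000

Answer: V^p = -1.5000, V^q = 2.0000


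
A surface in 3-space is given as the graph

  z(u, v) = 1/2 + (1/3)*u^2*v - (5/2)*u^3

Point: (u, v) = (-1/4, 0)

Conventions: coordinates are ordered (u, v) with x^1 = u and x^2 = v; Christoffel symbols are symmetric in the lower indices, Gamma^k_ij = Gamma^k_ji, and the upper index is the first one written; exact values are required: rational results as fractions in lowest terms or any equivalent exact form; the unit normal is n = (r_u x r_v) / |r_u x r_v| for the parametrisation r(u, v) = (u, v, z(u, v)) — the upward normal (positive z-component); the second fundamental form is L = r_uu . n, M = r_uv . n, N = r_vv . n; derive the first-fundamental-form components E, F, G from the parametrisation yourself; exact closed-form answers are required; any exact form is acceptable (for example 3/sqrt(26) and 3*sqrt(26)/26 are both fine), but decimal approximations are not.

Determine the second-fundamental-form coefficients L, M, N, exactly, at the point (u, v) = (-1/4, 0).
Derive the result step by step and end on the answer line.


z_u = -15/32, z_v = 1/48, z_uu = 15/4, z_uv = -1/6, z_vv = 0
E = 1249/1024, F = -5/512, G = 2305/2304; answer radicand W^2 = 11245/9216
unnormalised second-form numerators: l = 15/4, m = -1/6, n = 0; L = l/sqrt(11245/9216), and similarly M = m/sqrt(W^2), N = n/sqrt(W^2)

Answer: L = 72*sqrt(11245)/2249, M = -16*sqrt(11245)/11245, N = 0


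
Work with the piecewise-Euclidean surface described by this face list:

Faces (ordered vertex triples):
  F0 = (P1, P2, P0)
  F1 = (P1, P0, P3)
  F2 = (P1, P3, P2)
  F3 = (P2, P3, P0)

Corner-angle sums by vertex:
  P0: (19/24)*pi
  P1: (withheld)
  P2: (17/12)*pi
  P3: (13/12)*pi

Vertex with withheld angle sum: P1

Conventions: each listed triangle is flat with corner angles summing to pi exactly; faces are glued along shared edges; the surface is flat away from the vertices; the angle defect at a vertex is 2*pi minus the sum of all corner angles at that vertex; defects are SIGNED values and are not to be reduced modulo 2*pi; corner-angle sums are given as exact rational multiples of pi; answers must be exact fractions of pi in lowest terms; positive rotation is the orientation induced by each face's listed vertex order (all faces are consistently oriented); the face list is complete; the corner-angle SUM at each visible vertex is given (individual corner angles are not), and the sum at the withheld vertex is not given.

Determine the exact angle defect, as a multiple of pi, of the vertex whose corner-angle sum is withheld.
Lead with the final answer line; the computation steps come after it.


Answer: defect(P1) = (31/24)*pi

V = 4, E = 6, F = 4; chi = V - E + F = 2
Gauss-Bonnet: total defect = 2*pi*chi = 4*pi; visible defects sum to (65/24)*pi


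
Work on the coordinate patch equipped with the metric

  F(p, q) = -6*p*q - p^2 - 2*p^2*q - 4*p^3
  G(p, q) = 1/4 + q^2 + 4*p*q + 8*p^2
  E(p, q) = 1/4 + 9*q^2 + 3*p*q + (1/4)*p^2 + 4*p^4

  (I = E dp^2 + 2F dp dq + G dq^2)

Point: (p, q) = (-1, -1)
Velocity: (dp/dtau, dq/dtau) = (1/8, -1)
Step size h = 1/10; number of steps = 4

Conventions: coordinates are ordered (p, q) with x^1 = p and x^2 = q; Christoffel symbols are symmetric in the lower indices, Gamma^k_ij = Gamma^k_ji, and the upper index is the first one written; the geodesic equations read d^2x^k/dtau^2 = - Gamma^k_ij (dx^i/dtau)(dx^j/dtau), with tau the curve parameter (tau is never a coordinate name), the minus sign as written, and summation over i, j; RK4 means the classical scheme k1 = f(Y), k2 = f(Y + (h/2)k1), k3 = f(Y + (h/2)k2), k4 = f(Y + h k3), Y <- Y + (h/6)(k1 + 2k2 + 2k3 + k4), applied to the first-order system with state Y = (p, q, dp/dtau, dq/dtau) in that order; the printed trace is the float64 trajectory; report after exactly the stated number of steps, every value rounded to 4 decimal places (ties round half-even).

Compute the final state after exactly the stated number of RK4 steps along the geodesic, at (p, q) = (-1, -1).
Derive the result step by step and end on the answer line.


f(Y) = (dp/dtau, dq/dtau, -Gamma^p_ij Y'^i Y'^j, -Gamma^q_ij Y'^i Y'^j) with the Gammas evaluated at the stage position; h = 0.100000; intermediate values shown to 6 dp
step 0: p = -1.0000, q = -1.0000, dp/dtau = 0.1250, dq/dtau = -1.0000
step 1:
  k1: at (p, q) = (-1.000000, -1.000000), (dp/dtau, dq/dtau) = (0.125000, -1.000000); Gamma_ppp = -0.582137, Gamma_ppq = -0.685238, Gamma_pqq = 0.838599, Gamma_qpp = 0.144744, Gamma_qpq = -0.806433, Gamma_qqq = -0.163125; k1 = (0.125000, -1.000000, -1.000812, -0.040745)
  k2: at (p, q) = (-0.993750, -1.050000), (dp/dtau, dq/dtau) = (0.074959, -1.002037); Gamma_ppp = -0.540909, Gamma_ppq = -0.685076, Gamma_pqq = 0.793499, Gamma_qpp = 0.188312, Gamma_qpq = -0.812238, Gamma_qqq = -0.152424; k2 = (0.074959, -1.002037, -0.896611, 0.029969)
  k3: at (p, q) = (-0.996252, -1.050102), (dp/dtau, dq/dtau) = (0.080169, -0.998502); Gamma_ppp = -0.543312, Gamma_ppq = -0.682275, Gamma_pqq = 0.792737, Gamma_qpp = 0.183665, Gamma_qpq = -0.809444, Gamma_qqq = -0.153416; k3 = (0.080169, -0.998502, -0.896102, 0.022186)
  k4: at (p, q) = (-0.991983, -1.099850), (dp/dtau, dq/dtau) = (0.035390, -0.997781); Gamma_ppp = -0.506262, Gamma_ppq = -0.678578, Gamma_pqq = 0.750559, Gamma_qpp = 0.223240, Gamma_qpq = -0.812426, Gamma_qqq = -0.145092; k4 = (0.035390, -0.997781, -0.794521, 0.086793)
  Y <- Y + (h/6)(k1 + 2k2 + 2k3 + k4): p = -0.9922, q = -1.1000, dp/dtau = 0.0353, dq/dtau = -0.9975
step 2:
  k1: at (p, q) = (-0.992156, -1.099981), (dp/dtau, dq/dtau) = (0.035321, -0.997494); Gamma_ppp = -0.506352, Gamma_ppq = -0.678374, Gamma_pqq = 0.750413, Gamma_qpp = 0.222983, Gamma_qpq = -0.812230, Gamma_qqq = -0.145140; k1 = (0.035321, -0.997494, -0.793826, 0.086902)
  k2: at (p, q) = (-0.990390, -1.149856), (dp/dtau, dq/dtau) = (-0.004371, -0.993149); Gamma_ppp = -0.473744, Gamma_ppq = -0.671013, Gamma_pqq = 0.710646, Gamma_qpp = 0.257351, Gamma_qpq = -0.811836, Gamma_qqq = -0.138990; k2 = (-0.004371, -0.993149, -0.695108, 0.144135)
  k3: at (p, q) = (-0.992374, -1.149638), (dp/dtau, dq/dtau) = (0.000565, -0.990287); Gamma_ppp = -0.475874, Gamma_ppq = -0.669091, Gamma_pqq = 0.710474, Gamma_qpp = 0.253213, Gamma_qpq = -0.809686, Gamma_qqq = -0.139684; k3 = (0.000565, -0.990287, -0.697489, 0.136078)
  k4: at (p, q) = (-0.992099, -1.199010), (dp/dtau, dq/dtau) = (-0.034428, -0.983886); Gamma_ppp = -0.446996, Gamma_ppq = -0.659860, Gamma_pqq = 0.673828, Gamma_qpp = 0.283447, Gamma_qpq = -0.807203, Gamma_qqq = -0.134993; k4 = (-0.034428, -0.983886, -0.607054, 0.185027)
  Y <- Y + (h/6)(k1 + 2k2 + 2k3 + k4): p = -0.9923, q = -1.1991, dp/dtau = -0.0344, dq/dtau = -0.9836
step 3:
  k1: at (p, q) = (-0.992268, -1.199119), (dp/dtau, dq/dtau) = (-0.034447, -0.983621); Gamma_ppp = -0.447104, Gamma_ppq = -0.659682, Gamma_pqq = 0.673728, Gamma_qpp = 0.283164, Gamma_qpq = -0.807016, Gamma_qqq = -0.135036; k1 = (-0.034447, -0.983621, -0.606605, 0.185001)
  k2: at (p, q) = (-0.993990, -1.248300), (dp/dtau, dq/dtau) = (-0.064777, -0.974371); Gamma_ppp = -0.422126, Gamma_ppq = -0.648354, Gamma_pqq = 0.639688, Gamma_qpp = 0.308258, Gamma_qpq = -0.801995, Gamma_qqq = -0.131696; k2 = (-0.064777, -0.974371, -0.523704, 0.224978)
  k3: at (p, q) = (-0.995507, -1.247837), (dp/dtau, dq/dtau) = (-0.060632, -0.972373); Gamma_ppp = -0.423878, Gamma_ppq = -0.647115, Gamma_pqq = 0.639832, Gamma_qpp = 0.304825, Gamma_qpq = -0.800447, Gamma_qqq = -0.132160; k3 = (-0.060632, -0.972373, -0.527104, 0.218222)
  k4: at (p, q) = (-0.998331, -1.296356), (dp/dtau, dq/dtau) = (-0.087158, -0.961799); Gamma_ppp = -0.401926, Gamma_ppq = -0.635003, Gamma_pqq = 0.608649, Gamma_qpp = 0.326208, Gamma_qpq = -0.794061, Gamma_qqq = -0.129660; k4 = (-0.087158, -0.961799, -0.453520, 0.250595)
  Y <- Y + (h/6)(k1 + 2k2 + 2k3 + k4): p = -0.9985, q = -1.2964, dp/dtau = -0.0871, dq/dtau = -0.9616
step 4:
  k1: at (p, q) = (-0.998475, -1.296434), (dp/dtau, dq/dtau) = (-0.087143, -0.961588); Gamma_ppp = -0.402029, Gamma_ppq = -0.634868, Gamma_pqq = 0.608589, Gamma_qpp = 0.325948, Gamma_qpq = -0.793909, Gamma_qqq = -0.129693; k1 = (-0.087143, -0.961588, -0.453282, 0.250498)
  k2: at (p, q) = (-1.002832, -1.344513), (dp/dtau, dq/dtau) = (-0.109807, -0.949063); Gamma_ppp = -0.383224, Gamma_ppq = -0.621737, Gamma_pqq = 0.579842, Gamma_qpp = 0.342848, Gamma_qpq = -0.785814, Gamma_qqq = -0.127988; k2 = (-0.109807, -0.949063, -0.388068, 0.274933)
  k3: at (p, q) = (-1.003965, -1.343887), (dp/dtau, dq/dtau) = (-0.106546, -0.947842); Gamma_ppp = -0.384607, Gamma_ppq = -0.620974, Gamma_pqq = 0.580124, Gamma_qpp = 0.340125, Gamma_qpq = -0.784748, Gamma_qqq = -0.128293; k3 = (-0.106546, -0.947842, -0.391396, 0.269899)
  k4: at (p, q) = (-1.009130, -1.391218), (dp/dtau, dq/dtau) = (-0.126283, -0.934598); Gamma_ppp = -0.368139, Gamma_ppq = -0.607698, Gamma_pqq = 0.553809, Gamma_qpp = 0.353958, Gamma_qpq = -0.775864, Gamma_qqq = -0.127049; k4 = (-0.126283, -0.934598, -0.334422, 0.288469)
  Y <- Y + (h/6)(k1 + 2k2 + 2k3 + k4): p = -1.0092, q = -1.3913, dp/dtau = -0.1263, dq/dtau = -0.9344

Answer: p = -1.0092, q = -1.3913, dp/dtau = -0.1263, dq/dtau = -0.9344


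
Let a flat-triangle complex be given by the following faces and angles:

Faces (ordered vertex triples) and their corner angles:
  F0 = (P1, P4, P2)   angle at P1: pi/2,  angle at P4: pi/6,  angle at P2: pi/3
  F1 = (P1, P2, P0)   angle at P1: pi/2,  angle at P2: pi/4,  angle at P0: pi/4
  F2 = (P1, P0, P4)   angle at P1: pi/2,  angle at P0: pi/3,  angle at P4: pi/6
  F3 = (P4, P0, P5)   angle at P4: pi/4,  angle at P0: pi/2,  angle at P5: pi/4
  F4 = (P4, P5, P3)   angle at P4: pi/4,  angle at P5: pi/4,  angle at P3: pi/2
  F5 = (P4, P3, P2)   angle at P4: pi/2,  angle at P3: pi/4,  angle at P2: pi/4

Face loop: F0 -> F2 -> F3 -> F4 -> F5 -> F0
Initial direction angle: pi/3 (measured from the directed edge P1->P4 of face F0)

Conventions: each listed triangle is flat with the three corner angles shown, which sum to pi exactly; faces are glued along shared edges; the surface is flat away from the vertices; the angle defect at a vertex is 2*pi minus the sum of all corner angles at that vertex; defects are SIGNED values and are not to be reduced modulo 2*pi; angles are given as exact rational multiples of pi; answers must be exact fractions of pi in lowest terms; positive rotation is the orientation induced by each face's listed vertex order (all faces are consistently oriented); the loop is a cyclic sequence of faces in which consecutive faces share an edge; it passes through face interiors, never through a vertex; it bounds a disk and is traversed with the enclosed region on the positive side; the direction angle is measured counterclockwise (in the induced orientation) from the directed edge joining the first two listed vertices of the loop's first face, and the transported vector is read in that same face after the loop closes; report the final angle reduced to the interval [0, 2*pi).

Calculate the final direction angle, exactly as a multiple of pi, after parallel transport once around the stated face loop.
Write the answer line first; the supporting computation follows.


Answer: final direction angle = pi

enclosed vertex P4: corner angles sum to (4/3)*pi, defect = 2*pi - (4/3)*pi = (2/3)*pi
transport around the loop rotates by the sum of enclosed defects; add to the initial angle mod 2*pi
final angle = pi/3 + (2/3)*pi = pi (mod 2*pi)


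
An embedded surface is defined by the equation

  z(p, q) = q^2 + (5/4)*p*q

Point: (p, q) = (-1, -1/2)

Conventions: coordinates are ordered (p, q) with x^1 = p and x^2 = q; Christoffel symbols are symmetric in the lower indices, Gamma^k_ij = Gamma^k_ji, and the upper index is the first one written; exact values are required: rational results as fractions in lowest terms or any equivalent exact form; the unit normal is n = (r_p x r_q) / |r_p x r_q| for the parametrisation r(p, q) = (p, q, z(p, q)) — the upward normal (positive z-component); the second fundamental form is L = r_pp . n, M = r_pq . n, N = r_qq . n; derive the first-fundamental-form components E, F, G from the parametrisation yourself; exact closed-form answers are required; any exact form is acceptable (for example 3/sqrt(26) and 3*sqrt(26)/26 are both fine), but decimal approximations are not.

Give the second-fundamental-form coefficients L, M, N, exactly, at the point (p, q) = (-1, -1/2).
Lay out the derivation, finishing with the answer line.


z_p = -5/8, z_q = -9/4, z_pp = 0, z_pq = 5/4, z_qq = 2
E = 89/64, F = 45/32, G = 97/16; answer radicand W^2 = 413/64
unnormalised second-form numerators: l = 0, m = 5/4, n = 2; L = l/sqrt(413/64), and similarly M = m/sqrt(W^2), N = n/sqrt(W^2)

Answer: L = 0, M = 10*sqrt(413)/413, N = 16*sqrt(413)/413


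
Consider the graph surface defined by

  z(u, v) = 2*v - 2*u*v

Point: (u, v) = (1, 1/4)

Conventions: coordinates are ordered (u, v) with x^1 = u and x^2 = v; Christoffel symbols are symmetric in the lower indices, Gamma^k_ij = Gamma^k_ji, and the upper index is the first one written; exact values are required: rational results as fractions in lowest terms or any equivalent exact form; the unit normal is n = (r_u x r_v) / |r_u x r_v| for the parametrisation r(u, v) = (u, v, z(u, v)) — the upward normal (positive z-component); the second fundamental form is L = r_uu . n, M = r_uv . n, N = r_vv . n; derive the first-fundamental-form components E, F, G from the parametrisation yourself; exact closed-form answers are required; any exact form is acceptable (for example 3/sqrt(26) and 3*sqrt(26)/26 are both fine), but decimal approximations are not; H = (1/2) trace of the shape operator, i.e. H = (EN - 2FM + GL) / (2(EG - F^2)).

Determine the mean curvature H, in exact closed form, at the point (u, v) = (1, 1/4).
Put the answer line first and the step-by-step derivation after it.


Answer: H = 0

z_u = -1/2, z_v = 0, z_uu = 0, z_uv = -2, z_vv = 0
E = 5/4, F = 0, G = 1; answer radicand W^2 = 5/4
unnormalised second-form numerators: l = 0, m = -2, n = 0; L = l/sqrt(5/4), and similarly M = m/sqrt(W^2), N = n/sqrt(W^2)
H = (E*n - 2*F*m + G*l) / (2*(EG - F^2)*sqrt(W^2)); E*n - 2*F*m + G*l = 0, EG - F^2 = 5/4, so H = (0)/sqrt(5/4)


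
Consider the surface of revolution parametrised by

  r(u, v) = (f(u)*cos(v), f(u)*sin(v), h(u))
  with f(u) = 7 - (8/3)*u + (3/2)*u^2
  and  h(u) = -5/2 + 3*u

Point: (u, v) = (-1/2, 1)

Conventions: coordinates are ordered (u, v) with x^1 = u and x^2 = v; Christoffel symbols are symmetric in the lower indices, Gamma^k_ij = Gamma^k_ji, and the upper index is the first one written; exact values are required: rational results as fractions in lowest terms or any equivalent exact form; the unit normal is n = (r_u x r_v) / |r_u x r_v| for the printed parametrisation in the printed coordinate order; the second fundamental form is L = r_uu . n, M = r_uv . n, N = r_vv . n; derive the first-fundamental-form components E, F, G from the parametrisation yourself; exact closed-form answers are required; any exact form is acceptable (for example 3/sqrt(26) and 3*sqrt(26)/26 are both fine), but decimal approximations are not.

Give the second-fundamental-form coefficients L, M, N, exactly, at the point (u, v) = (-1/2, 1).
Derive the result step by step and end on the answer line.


f = 209/24, f' = -25/6, f'' = 3, h' = 3, h'' = 0
E = 949/36, F = 0, G = 43681/576; answer radicand W^2 = 949/36
unnormalised second-form numerators: l = -9, m = 0, n = 209/8; L = l/sqrt(949/36), and similarly M = m/sqrt(W^2), N = n/sqrt(W^2)

Answer: L = -54*sqrt(949)/949, M = 0, N = 627*sqrt(949)/3796


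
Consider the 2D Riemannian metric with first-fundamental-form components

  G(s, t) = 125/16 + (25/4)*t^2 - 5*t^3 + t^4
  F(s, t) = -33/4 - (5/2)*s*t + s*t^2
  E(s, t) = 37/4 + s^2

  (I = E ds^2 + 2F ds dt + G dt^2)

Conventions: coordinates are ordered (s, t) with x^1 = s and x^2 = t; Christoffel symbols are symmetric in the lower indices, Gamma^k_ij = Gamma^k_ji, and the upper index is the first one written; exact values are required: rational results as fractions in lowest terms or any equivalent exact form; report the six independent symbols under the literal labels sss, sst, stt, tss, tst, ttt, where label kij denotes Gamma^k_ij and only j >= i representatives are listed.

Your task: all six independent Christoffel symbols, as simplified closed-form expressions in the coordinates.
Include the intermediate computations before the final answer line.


E = 37/4 + s^2; F = -33/4 - (5/2)*s*t + s*t^2; G = 125/16 + (25/4)*t^2 - 5*t^3 + t^4
Gamma^k_ij = (1/2) g^{kl} (d_i g_jl + d_j g_il - d_l g_ij), with g^inv = (1/(EG-F^2)) [[G, -F], [-F, E]]
first partials: E_s = 2*s, E_t = 0, F_s = -(5/2)*t + t^2, F_t = -(5/2)*s + 2*s*t, G_s = 0, G_t = (25/2)*t - 15*t^2 + 4*t^3
D = EG - F^2 = 269/64 + (925/16)*t^2 - (165/4)*s*t + (125/16)*s^2 - (185/4)*t^3 + (33/2)*s*t^2 + (37/4)*t^4
expanded: Gamma^s_ss = (G E_s - 2F F_s + F E_t)/(2D), Gamma^s_st = (G E_t - F G_s)/(2D), Gamma^s_tt = (2G F_t - G G_s - F G_t)/(2D), Gamma^t_ss = (2E F_s - E E_t - F E_s)/(2D), Gamma^t_st = (E G_s - F E_t)/(2D), Gamma^t_tt = (E G_t - 2F F_t + F G_s)/(2D); substitute and cancel common factors

Answer: Gamma_sss = (500*s + 528*t^2 - 1320*t)/(500*s^2 + 1056*s*t^2 - 2640*s*t + 592*t^4 - 2960*t^3 + 3700*t^2 + 269), Gamma_sst = 0, Gamma_stt = (1000*s*t - 1250*s + 1056*t^3 - 3960*t^2 + 3300*t)/(500*s^2 + 1056*s*t^2 - 2640*s*t + 592*t^4 - 2960*t^3 + 3700*t^2 + 269), Gamma_tss = (528*s + 592*t^2 - 1480*t)/(500*s^2 + 1056*s*t^2 - 2640*s*t + 592*t^4 - 2960*t^3 + 3700*t^2 + 269), Gamma_tst = 0, Gamma_ttt = (1056*s*t - 1320*s + 1184*t^3 - 4440*t^2 + 3700*t)/(500*s^2 + 1056*s*t^2 - 2640*s*t + 592*t^4 - 2960*t^3 + 3700*t^2 + 269)


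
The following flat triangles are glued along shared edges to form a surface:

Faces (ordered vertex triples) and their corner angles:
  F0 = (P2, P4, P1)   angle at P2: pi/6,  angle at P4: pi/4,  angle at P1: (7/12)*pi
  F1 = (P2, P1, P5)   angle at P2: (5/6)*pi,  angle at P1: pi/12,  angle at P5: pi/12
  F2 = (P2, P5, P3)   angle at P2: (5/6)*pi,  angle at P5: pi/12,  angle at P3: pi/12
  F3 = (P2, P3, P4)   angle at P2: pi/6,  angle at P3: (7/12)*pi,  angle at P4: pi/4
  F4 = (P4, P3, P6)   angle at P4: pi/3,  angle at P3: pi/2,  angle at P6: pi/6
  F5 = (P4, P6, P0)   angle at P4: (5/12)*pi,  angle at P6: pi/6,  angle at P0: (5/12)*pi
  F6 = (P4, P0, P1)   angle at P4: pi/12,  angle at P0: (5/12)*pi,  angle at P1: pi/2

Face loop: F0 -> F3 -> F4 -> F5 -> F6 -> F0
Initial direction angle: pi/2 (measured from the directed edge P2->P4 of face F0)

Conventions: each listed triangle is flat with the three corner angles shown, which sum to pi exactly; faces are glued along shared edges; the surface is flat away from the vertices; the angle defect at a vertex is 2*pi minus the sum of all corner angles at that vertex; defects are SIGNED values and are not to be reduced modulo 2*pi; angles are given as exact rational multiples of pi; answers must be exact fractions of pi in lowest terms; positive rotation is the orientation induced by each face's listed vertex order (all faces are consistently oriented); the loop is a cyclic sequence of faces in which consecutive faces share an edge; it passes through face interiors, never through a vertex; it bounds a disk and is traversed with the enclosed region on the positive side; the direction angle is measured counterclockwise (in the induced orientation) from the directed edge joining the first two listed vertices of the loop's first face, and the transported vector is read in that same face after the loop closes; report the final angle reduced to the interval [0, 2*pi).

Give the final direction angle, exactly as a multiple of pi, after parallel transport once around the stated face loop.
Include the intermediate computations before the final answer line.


enclosed vertex P4: corner angles sum to (4/3)*pi, defect = 2*pi - (4/3)*pi = (2/3)*pi
holonomy = initial angle + sum of enclosed defects (mod 2*pi), positive in the induced orientation
final angle = pi/2 + (2/3)*pi = (7/6)*pi (mod 2*pi)

Answer: final direction angle = (7/6)*pi


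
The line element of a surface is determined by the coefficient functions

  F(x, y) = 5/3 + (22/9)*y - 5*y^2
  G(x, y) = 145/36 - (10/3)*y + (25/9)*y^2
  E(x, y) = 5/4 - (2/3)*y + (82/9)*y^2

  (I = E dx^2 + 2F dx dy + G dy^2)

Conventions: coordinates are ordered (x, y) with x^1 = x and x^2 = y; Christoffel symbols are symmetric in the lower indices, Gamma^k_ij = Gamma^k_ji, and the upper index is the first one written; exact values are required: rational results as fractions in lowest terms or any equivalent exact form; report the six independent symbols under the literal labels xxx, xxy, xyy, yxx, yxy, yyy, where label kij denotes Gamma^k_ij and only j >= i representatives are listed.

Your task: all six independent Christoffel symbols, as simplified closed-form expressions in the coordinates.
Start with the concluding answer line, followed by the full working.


Answer: Gamma_xxx = (-59040*y^3 + 31024*y^2 + 18624*y - 720)/(400*y^4 - 10080*y^3 + 68796*y^2 - 19440*y + 2925), Gamma_xxy = (32800*y^3 - 40560*y^2 + 49000*y - 1740)/(400*y^4 - 10080*y^3 + 68796*y^2 - 19440*y + 2925), Gamma_xyy = (-18000*y^3 + 32400*y^2 - 63480*y + 16360)/(400*y^4 - 10080*y^3 + 68796*y^2 - 19440*y + 2925), Gamma_yxx = (-107584*y^3 + 11808*y^2 - 15048*y + 540)/(400*y^4 - 10080*y^3 + 68796*y^2 - 19440*y + 2925), Gamma_yxy = (59040*y^3 - 31024*y^2 - 18624*y + 720)/(400*y^4 - 10080*y^3 + 68796*y^2 - 19440*y + 2925), Gamma_yyy = (-32000*y^3 + 25440*y^2 + 19796*y - 7980)/(400*y^4 - 10080*y^3 + 68796*y^2 - 19440*y + 2925)

E = 5/4 - (2/3)*y + (82/9)*y^2; F = 5/3 + (22/9)*y - 5*y^2; G = 145/36 - (10/3)*y + (25/9)*y^2
Gamma^k_ij = (1/2) g^{kl} (d_i g_jl + d_j g_il - d_l g_ij), with g^inv = (1/(EG-F^2)) [[G, -F], [-F, E]]
first partials: E_x = 0, E_y = -2/3 + (164/9)*y, F_x = 0, F_y = 22/9 - 10*y, G_x = 0, G_y = -10/3 + (50/9)*y
D = EG - F^2 = 325/144 - 15*y + (637/12)*y^2 - (70/9)*y^3 + (25/81)*y^4
expanded: Gamma^x_xx = (G E_x - 2F F_x + F E_y)/(2D), Gamma^x_xy = (G E_y - F G_x)/(2D), Gamma^x_yy = (2G F_y - G G_x - F G_y)/(2D), Gamma^y_xx = (2E F_x - E E_y - F E_x)/(2D), Gamma^y_xy = (E G_x - F E_y)/(2D), Gamma^y_yy = (E G_y - 2F F_y + F G_x)/(2D); substitute and cancel common factors


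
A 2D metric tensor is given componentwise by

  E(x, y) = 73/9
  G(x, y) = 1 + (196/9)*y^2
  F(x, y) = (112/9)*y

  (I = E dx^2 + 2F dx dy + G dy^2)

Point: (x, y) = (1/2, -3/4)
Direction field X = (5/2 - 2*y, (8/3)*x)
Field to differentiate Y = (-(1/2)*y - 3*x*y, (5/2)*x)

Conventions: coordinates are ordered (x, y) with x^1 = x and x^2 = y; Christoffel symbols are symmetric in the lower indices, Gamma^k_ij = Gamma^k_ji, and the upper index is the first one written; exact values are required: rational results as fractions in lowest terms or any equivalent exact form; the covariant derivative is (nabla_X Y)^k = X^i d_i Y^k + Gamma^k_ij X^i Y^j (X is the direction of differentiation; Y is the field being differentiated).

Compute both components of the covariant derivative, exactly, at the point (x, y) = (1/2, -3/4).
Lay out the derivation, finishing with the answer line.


E = 73/9, F = -28/3, G = 53/4 at the point
E_x = 0, E_y = 0, F_x = 0, F_y = 112/9, G_x = 0, G_y = -98/3
EG - F^2 = 733/36;  g^inv = (36/733) * [[53/4, 28/3], [28/3, 73/9]]
first-kind symbols [ij,l] = (1/2)(d_i g_jl + d_j g_il - d_l g_ij): [xx,x] = E_x/2 = 0, [xx,y] = F_x - E_y/2 = 0, [xy,x] = E_y/2 = 0, [xy,y] = G_x/2 = 0, [yy,x] = F_y - G_x/2 = 112/9, [yy,y] = G_y/2 = -49/3
Gamma^x_ij = (G*[ij,x] - F*[ij,y])/(EG - F^2), Gamma^y_ij = (E*[ij,y] - F*[ij,x])/(EG - F^2)
Gamma_xxx = 0, Gamma_xxy = 0, Gamma_xyy = 448/733, Gamma_yxx = 0, Gamma_yxy = 0, Gamma_yyy = -588/733
X = (4, 4/3), Y = (3/2, 5/4) at the point

Answer: (nabla_X Y)^x = 5389/733, (nabla_X Y)^y = 6350/733


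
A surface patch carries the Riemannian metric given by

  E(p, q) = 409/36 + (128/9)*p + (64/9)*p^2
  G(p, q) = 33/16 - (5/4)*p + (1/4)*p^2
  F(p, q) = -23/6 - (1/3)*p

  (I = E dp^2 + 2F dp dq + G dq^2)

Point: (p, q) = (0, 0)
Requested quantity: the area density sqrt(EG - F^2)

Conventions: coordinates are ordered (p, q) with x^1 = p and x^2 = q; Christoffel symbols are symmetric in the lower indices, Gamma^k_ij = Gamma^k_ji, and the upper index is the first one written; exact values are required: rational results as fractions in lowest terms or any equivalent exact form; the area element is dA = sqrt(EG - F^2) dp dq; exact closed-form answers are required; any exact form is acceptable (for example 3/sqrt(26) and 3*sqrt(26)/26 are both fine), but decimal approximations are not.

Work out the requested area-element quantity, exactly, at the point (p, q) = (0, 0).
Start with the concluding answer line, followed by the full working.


Answer: sqrt(EG - F^2) = sqrt(5033)/24

E = 409/36, F = -23/6, G = 33/16; EG - F^2 = 5033/576


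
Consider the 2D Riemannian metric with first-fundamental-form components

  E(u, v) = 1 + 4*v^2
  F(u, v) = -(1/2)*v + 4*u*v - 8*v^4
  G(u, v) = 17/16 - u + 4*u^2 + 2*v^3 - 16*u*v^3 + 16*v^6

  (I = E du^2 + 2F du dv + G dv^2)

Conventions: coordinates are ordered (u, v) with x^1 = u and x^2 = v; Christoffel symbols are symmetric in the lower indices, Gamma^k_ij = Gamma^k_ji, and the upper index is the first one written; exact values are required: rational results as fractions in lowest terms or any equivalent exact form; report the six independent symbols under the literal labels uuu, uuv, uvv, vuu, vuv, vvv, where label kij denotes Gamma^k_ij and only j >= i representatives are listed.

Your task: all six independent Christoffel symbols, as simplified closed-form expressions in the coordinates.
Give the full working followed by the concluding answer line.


E = 1 + 4*v^2; F = -(1/2)*v + 4*u*v - 8*v^4; G = 17/16 - u + 4*u^2 + 2*v^3 - 16*u*v^3 + 16*v^6
Gamma^k_ij = (1/2) g^{kl} (d_i g_jl + d_j g_il - d_l g_ij), with g^inv = (1/(EG-F^2)) [[G, -F], [-F, E]]
first partials: E_u = 0, E_v = 8*v, F_u = 4*v, F_v = -1/2 + 4*u - 32*v^3, G_u = -1 + 8*u - 16*v^3, G_v = 6*v^2 - 48*u*v^2 + 96*v^5
D = EG - F^2 = 17/16 - u + 4*v^2 + 4*u^2 + 2*v^3 - 16*u*v^3 + 16*v^6
expanded: Gamma^u_uu = (G E_u - 2F F_u + F E_v)/(2D), Gamma^u_uv = (G E_v - F G_u)/(2D), Gamma^u_vv = (2G F_v - G G_u - F G_v)/(2D), Gamma^v_uu = (2E F_u - E E_v - F E_u)/(2D), Gamma^v_uv = (E G_u - F E_v)/(2D), Gamma^v_vv = (E G_v - 2F F_v + F G_u)/(2D); substitute and cancel common factors

Answer: Gamma_uuu = 0, Gamma_uuv = 64*v/(64*u^2 - 256*u*v^3 - 16*u + 256*v^6 + 32*v^3 + 64*v^2 + 17), Gamma_uvv = -384*v^3/(64*u^2 - 256*u*v^3 - 16*u + 256*v^6 + 32*v^3 + 64*v^2 + 17), Gamma_vuu = 0, Gamma_vuv = (64*u - 128*v^3 - 8)/(64*u^2 - 256*u*v^3 - 16*u + 256*v^6 + 32*v^3 + 64*v^2 + 17), Gamma_vvv = (-384*u*v^2 + 768*v^5 + 48*v^2)/(64*u^2 - 256*u*v^3 - 16*u + 256*v^6 + 32*v^3 + 64*v^2 + 17)
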